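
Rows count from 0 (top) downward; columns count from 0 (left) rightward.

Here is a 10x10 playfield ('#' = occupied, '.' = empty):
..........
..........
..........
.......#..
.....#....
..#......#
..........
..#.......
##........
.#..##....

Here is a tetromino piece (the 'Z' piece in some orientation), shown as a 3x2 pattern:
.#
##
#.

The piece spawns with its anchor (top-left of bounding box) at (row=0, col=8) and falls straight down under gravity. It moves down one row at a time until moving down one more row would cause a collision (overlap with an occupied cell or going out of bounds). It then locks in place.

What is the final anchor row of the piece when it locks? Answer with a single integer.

Answer: 3

Derivation:
Spawn at (row=0, col=8). Try each row:
  row 0: fits
  row 1: fits
  row 2: fits
  row 3: fits
  row 4: blocked -> lock at row 3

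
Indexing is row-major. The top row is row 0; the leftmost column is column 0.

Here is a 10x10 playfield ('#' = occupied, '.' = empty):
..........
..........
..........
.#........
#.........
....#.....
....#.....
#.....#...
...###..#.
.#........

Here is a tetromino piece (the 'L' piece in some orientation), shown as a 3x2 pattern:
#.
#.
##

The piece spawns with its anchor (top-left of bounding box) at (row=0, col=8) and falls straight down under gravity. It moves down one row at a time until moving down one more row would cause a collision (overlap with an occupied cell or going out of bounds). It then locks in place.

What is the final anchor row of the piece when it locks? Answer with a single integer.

Spawn at (row=0, col=8). Try each row:
  row 0: fits
  row 1: fits
  row 2: fits
  row 3: fits
  row 4: fits
  row 5: fits
  row 6: blocked -> lock at row 5

Answer: 5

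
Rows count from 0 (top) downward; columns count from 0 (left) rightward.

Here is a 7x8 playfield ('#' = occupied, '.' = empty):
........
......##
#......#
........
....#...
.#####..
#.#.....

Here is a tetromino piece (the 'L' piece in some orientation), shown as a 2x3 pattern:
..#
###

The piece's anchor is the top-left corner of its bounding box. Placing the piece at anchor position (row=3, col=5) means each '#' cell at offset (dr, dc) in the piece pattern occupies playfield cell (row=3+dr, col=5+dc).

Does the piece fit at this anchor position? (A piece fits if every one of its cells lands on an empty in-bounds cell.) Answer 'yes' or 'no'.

Answer: yes

Derivation:
Check each piece cell at anchor (3, 5):
  offset (0,2) -> (3,7): empty -> OK
  offset (1,0) -> (4,5): empty -> OK
  offset (1,1) -> (4,6): empty -> OK
  offset (1,2) -> (4,7): empty -> OK
All cells valid: yes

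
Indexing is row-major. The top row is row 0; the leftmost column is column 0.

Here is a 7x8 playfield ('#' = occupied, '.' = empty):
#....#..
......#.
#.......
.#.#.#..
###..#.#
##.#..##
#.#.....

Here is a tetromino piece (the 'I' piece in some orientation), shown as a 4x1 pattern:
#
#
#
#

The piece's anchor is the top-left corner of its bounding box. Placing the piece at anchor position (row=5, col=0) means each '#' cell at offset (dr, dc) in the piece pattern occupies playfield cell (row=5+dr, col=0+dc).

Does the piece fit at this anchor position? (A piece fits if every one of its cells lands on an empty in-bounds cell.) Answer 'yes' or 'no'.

Check each piece cell at anchor (5, 0):
  offset (0,0) -> (5,0): occupied ('#') -> FAIL
  offset (1,0) -> (6,0): occupied ('#') -> FAIL
  offset (2,0) -> (7,0): out of bounds -> FAIL
  offset (3,0) -> (8,0): out of bounds -> FAIL
All cells valid: no

Answer: no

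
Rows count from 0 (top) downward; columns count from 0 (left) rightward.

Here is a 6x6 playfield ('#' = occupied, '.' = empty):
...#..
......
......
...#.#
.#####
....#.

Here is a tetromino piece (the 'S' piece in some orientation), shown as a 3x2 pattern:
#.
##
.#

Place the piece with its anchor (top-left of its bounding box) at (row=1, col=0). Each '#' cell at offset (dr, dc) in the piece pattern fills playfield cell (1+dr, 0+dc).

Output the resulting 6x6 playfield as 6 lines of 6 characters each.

Answer: ...#..
#.....
##....
.#.#.#
.#####
....#.

Derivation:
Fill (1+0,0+0) = (1,0)
Fill (1+1,0+0) = (2,0)
Fill (1+1,0+1) = (2,1)
Fill (1+2,0+1) = (3,1)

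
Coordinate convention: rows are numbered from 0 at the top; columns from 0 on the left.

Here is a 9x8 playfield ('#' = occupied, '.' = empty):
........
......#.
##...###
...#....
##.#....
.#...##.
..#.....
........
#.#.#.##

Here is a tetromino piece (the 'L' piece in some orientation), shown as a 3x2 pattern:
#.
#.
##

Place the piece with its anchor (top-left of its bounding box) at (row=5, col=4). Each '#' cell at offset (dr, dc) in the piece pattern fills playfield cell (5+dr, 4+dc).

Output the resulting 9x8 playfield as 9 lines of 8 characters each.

Fill (5+0,4+0) = (5,4)
Fill (5+1,4+0) = (6,4)
Fill (5+2,4+0) = (7,4)
Fill (5+2,4+1) = (7,5)

Answer: ........
......#.
##...###
...#....
##.#....
.#..###.
..#.#...
....##..
#.#.#.##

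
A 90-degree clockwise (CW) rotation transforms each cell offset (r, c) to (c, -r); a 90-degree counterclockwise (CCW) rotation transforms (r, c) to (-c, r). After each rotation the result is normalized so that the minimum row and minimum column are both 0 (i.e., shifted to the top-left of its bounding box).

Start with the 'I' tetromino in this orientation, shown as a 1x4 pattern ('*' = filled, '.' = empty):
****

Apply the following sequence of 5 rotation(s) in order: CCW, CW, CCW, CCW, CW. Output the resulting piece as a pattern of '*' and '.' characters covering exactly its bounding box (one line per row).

Answer: *
*
*
*

Derivation:
Start:
****
After rotation 1 (CCW):
*
*
*
*
After rotation 2 (CW):
****
After rotation 3 (CCW):
*
*
*
*
After rotation 4 (CCW):
****
After rotation 5 (CW):
*
*
*
*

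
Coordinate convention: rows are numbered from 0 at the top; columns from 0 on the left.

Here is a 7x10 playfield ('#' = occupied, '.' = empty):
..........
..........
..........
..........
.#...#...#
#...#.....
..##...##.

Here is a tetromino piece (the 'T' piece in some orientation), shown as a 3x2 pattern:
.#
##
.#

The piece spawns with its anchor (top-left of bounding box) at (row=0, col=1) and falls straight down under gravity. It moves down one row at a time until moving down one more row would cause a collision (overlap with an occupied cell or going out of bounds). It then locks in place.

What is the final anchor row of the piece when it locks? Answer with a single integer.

Answer: 2

Derivation:
Spawn at (row=0, col=1). Try each row:
  row 0: fits
  row 1: fits
  row 2: fits
  row 3: blocked -> lock at row 2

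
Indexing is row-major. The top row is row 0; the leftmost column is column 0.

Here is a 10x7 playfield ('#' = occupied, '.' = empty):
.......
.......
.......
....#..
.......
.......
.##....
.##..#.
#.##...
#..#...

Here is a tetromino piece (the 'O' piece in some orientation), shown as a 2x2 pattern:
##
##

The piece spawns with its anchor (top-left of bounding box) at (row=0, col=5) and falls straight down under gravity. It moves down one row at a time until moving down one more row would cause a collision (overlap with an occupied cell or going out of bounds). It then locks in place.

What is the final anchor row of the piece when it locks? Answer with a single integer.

Answer: 5

Derivation:
Spawn at (row=0, col=5). Try each row:
  row 0: fits
  row 1: fits
  row 2: fits
  row 3: fits
  row 4: fits
  row 5: fits
  row 6: blocked -> lock at row 5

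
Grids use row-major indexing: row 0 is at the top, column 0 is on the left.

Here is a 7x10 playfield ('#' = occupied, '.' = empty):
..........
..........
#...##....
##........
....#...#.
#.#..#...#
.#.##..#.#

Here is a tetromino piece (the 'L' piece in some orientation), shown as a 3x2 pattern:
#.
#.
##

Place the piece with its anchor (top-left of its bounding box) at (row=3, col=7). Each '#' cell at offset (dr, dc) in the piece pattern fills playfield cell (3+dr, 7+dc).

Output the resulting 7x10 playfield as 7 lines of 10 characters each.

Fill (3+0,7+0) = (3,7)
Fill (3+1,7+0) = (4,7)
Fill (3+2,7+0) = (5,7)
Fill (3+2,7+1) = (5,8)

Answer: ..........
..........
#...##....
##.....#..
....#..##.
#.#..#.###
.#.##..#.#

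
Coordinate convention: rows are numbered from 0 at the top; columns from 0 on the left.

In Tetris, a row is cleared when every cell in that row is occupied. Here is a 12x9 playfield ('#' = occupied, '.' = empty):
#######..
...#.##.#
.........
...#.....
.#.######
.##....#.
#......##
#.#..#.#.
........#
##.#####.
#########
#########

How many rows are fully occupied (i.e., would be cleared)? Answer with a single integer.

Answer: 2

Derivation:
Check each row:
  row 0: 2 empty cells -> not full
  row 1: 5 empty cells -> not full
  row 2: 9 empty cells -> not full
  row 3: 8 empty cells -> not full
  row 4: 2 empty cells -> not full
  row 5: 6 empty cells -> not full
  row 6: 6 empty cells -> not full
  row 7: 5 empty cells -> not full
  row 8: 8 empty cells -> not full
  row 9: 2 empty cells -> not full
  row 10: 0 empty cells -> FULL (clear)
  row 11: 0 empty cells -> FULL (clear)
Total rows cleared: 2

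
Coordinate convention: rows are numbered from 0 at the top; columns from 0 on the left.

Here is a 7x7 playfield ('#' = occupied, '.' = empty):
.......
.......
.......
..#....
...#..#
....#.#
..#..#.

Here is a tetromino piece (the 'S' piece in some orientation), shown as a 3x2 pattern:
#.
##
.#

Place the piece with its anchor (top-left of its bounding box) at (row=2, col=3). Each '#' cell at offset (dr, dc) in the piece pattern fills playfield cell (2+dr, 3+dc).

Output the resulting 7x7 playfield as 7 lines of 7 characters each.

Fill (2+0,3+0) = (2,3)
Fill (2+1,3+0) = (3,3)
Fill (2+1,3+1) = (3,4)
Fill (2+2,3+1) = (4,4)

Answer: .......
.......
...#...
..###..
...##.#
....#.#
..#..#.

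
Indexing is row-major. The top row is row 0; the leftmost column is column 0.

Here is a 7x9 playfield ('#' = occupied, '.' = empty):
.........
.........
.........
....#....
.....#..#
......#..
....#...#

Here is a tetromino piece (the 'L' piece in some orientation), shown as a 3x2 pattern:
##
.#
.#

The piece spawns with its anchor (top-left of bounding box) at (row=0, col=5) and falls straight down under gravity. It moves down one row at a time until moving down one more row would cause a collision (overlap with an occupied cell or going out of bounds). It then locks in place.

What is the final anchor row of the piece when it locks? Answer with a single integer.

Answer: 2

Derivation:
Spawn at (row=0, col=5). Try each row:
  row 0: fits
  row 1: fits
  row 2: fits
  row 3: blocked -> lock at row 2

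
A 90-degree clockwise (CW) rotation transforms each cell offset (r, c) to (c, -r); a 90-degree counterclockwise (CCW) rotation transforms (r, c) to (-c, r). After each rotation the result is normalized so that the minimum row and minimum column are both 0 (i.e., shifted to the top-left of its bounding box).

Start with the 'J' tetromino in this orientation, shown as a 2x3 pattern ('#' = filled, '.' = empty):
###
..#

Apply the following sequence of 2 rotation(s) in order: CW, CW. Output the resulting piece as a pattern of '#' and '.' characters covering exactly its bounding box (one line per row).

Answer: #..
###

Derivation:
Start:
###
..#
After rotation 1 (CW):
.#
.#
##
After rotation 2 (CW):
#..
###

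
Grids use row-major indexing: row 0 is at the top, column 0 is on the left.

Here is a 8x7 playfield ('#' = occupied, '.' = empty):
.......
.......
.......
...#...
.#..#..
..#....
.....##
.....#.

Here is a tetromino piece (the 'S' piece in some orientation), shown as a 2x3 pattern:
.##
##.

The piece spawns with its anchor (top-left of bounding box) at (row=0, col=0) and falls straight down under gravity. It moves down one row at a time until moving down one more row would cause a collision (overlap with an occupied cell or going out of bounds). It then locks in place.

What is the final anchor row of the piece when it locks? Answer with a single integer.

Answer: 2

Derivation:
Spawn at (row=0, col=0). Try each row:
  row 0: fits
  row 1: fits
  row 2: fits
  row 3: blocked -> lock at row 2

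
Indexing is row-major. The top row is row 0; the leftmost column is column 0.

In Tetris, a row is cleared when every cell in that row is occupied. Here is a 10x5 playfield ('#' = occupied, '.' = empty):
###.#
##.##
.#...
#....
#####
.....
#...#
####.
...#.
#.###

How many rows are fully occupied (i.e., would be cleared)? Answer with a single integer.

Check each row:
  row 0: 1 empty cell -> not full
  row 1: 1 empty cell -> not full
  row 2: 4 empty cells -> not full
  row 3: 4 empty cells -> not full
  row 4: 0 empty cells -> FULL (clear)
  row 5: 5 empty cells -> not full
  row 6: 3 empty cells -> not full
  row 7: 1 empty cell -> not full
  row 8: 4 empty cells -> not full
  row 9: 1 empty cell -> not full
Total rows cleared: 1

Answer: 1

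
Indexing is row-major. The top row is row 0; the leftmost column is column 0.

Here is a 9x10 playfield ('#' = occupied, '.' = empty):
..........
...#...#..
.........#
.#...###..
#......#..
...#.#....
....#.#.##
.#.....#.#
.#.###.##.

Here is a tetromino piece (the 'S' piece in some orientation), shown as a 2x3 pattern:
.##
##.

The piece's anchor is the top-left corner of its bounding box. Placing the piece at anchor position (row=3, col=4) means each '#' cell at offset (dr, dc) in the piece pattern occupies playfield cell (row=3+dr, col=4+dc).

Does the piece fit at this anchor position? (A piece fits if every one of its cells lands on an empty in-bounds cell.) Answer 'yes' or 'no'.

Answer: no

Derivation:
Check each piece cell at anchor (3, 4):
  offset (0,1) -> (3,5): occupied ('#') -> FAIL
  offset (0,2) -> (3,6): occupied ('#') -> FAIL
  offset (1,0) -> (4,4): empty -> OK
  offset (1,1) -> (4,5): empty -> OK
All cells valid: no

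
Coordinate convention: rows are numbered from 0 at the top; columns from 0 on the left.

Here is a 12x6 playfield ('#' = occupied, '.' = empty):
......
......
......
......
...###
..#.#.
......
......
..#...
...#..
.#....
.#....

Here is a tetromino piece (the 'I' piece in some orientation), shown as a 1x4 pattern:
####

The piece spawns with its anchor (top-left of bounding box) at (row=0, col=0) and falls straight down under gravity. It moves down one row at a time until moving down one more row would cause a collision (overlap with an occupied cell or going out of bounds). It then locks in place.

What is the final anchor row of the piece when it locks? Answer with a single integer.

Answer: 3

Derivation:
Spawn at (row=0, col=0). Try each row:
  row 0: fits
  row 1: fits
  row 2: fits
  row 3: fits
  row 4: blocked -> lock at row 3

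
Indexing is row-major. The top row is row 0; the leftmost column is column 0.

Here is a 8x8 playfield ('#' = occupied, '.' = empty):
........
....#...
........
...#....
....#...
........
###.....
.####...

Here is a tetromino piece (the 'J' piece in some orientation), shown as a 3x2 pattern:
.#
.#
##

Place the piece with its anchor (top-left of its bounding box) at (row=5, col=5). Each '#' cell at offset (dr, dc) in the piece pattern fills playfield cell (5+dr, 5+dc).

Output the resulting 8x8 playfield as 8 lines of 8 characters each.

Answer: ........
....#...
........
...#....
....#...
......#.
###...#.
.######.

Derivation:
Fill (5+0,5+1) = (5,6)
Fill (5+1,5+1) = (6,6)
Fill (5+2,5+0) = (7,5)
Fill (5+2,5+1) = (7,6)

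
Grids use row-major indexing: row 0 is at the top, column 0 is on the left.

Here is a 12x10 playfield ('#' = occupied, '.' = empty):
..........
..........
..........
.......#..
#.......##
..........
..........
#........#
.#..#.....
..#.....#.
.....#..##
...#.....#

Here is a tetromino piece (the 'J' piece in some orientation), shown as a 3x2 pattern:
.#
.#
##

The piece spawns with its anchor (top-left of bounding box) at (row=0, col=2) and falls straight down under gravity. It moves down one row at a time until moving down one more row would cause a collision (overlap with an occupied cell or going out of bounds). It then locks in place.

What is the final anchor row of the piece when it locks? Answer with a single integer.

Answer: 6

Derivation:
Spawn at (row=0, col=2). Try each row:
  row 0: fits
  row 1: fits
  row 2: fits
  row 3: fits
  row 4: fits
  row 5: fits
  row 6: fits
  row 7: blocked -> lock at row 6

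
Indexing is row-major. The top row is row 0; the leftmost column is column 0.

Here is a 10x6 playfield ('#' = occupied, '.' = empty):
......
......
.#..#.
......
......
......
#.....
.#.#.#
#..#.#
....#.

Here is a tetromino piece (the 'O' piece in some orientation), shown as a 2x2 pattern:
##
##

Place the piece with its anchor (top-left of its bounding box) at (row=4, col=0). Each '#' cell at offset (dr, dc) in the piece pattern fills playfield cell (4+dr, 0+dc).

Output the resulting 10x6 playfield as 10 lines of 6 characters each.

Answer: ......
......
.#..#.
......
##....
##....
#.....
.#.#.#
#..#.#
....#.

Derivation:
Fill (4+0,0+0) = (4,0)
Fill (4+0,0+1) = (4,1)
Fill (4+1,0+0) = (5,0)
Fill (4+1,0+1) = (5,1)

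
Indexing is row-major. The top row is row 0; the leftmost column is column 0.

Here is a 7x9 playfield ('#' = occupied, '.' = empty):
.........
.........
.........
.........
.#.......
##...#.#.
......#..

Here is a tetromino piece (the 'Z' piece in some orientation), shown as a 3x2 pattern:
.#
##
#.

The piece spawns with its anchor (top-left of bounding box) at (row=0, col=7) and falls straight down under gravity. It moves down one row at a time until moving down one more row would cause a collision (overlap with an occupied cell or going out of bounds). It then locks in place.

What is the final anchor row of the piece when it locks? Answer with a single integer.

Answer: 2

Derivation:
Spawn at (row=0, col=7). Try each row:
  row 0: fits
  row 1: fits
  row 2: fits
  row 3: blocked -> lock at row 2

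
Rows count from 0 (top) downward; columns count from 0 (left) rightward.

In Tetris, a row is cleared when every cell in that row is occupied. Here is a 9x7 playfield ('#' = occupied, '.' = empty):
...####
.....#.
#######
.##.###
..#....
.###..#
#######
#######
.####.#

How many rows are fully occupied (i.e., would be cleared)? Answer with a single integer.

Answer: 3

Derivation:
Check each row:
  row 0: 3 empty cells -> not full
  row 1: 6 empty cells -> not full
  row 2: 0 empty cells -> FULL (clear)
  row 3: 2 empty cells -> not full
  row 4: 6 empty cells -> not full
  row 5: 3 empty cells -> not full
  row 6: 0 empty cells -> FULL (clear)
  row 7: 0 empty cells -> FULL (clear)
  row 8: 2 empty cells -> not full
Total rows cleared: 3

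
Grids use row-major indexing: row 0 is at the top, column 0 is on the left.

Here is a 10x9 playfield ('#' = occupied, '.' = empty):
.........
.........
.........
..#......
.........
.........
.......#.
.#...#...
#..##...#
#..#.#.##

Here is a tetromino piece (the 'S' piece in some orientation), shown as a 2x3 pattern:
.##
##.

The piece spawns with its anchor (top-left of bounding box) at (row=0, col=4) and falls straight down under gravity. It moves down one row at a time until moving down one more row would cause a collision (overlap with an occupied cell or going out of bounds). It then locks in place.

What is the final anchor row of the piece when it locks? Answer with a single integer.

Answer: 5

Derivation:
Spawn at (row=0, col=4). Try each row:
  row 0: fits
  row 1: fits
  row 2: fits
  row 3: fits
  row 4: fits
  row 5: fits
  row 6: blocked -> lock at row 5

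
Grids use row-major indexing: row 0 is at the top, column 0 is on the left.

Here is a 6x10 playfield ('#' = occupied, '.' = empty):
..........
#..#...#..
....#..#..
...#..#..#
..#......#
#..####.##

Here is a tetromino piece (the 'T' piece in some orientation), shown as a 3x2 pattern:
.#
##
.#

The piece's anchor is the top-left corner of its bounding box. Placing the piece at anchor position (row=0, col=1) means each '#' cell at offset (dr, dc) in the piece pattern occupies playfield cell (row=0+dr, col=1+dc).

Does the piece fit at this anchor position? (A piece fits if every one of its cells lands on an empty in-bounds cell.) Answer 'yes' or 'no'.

Answer: yes

Derivation:
Check each piece cell at anchor (0, 1):
  offset (0,1) -> (0,2): empty -> OK
  offset (1,0) -> (1,1): empty -> OK
  offset (1,1) -> (1,2): empty -> OK
  offset (2,1) -> (2,2): empty -> OK
All cells valid: yes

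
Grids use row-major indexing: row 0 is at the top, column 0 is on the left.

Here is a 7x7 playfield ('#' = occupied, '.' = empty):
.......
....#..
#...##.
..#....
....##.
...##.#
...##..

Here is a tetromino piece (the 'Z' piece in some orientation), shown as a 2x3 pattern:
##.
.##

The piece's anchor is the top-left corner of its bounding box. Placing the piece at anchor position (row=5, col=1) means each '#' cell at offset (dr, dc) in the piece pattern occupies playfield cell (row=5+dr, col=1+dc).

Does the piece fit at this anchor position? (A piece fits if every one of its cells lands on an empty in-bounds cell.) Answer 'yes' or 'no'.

Answer: no

Derivation:
Check each piece cell at anchor (5, 1):
  offset (0,0) -> (5,1): empty -> OK
  offset (0,1) -> (5,2): empty -> OK
  offset (1,1) -> (6,2): empty -> OK
  offset (1,2) -> (6,3): occupied ('#') -> FAIL
All cells valid: no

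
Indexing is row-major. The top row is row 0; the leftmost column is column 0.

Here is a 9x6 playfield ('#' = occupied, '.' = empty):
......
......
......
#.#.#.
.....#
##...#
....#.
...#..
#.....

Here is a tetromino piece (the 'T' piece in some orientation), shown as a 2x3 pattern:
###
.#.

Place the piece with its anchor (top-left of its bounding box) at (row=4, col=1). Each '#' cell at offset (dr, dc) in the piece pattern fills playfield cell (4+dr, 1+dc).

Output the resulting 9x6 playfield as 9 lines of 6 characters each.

Answer: ......
......
......
#.#.#.
.###.#
###..#
....#.
...#..
#.....

Derivation:
Fill (4+0,1+0) = (4,1)
Fill (4+0,1+1) = (4,2)
Fill (4+0,1+2) = (4,3)
Fill (4+1,1+1) = (5,2)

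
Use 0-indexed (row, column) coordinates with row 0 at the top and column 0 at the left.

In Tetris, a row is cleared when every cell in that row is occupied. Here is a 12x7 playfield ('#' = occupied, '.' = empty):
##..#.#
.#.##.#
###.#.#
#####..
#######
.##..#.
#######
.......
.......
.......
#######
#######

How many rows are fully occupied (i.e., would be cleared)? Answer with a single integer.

Answer: 4

Derivation:
Check each row:
  row 0: 3 empty cells -> not full
  row 1: 3 empty cells -> not full
  row 2: 2 empty cells -> not full
  row 3: 2 empty cells -> not full
  row 4: 0 empty cells -> FULL (clear)
  row 5: 4 empty cells -> not full
  row 6: 0 empty cells -> FULL (clear)
  row 7: 7 empty cells -> not full
  row 8: 7 empty cells -> not full
  row 9: 7 empty cells -> not full
  row 10: 0 empty cells -> FULL (clear)
  row 11: 0 empty cells -> FULL (clear)
Total rows cleared: 4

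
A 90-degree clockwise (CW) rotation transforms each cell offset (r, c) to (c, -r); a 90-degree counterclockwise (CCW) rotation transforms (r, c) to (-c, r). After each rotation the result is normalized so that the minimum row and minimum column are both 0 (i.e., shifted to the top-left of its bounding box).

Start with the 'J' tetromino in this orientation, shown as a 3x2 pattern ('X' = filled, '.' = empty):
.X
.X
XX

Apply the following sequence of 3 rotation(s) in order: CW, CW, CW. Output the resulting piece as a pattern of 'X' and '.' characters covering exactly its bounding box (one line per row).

Start:
.X
.X
XX
After rotation 1 (CW):
X..
XXX
After rotation 2 (CW):
XX
X.
X.
After rotation 3 (CW):
XXX
..X

Answer: XXX
..X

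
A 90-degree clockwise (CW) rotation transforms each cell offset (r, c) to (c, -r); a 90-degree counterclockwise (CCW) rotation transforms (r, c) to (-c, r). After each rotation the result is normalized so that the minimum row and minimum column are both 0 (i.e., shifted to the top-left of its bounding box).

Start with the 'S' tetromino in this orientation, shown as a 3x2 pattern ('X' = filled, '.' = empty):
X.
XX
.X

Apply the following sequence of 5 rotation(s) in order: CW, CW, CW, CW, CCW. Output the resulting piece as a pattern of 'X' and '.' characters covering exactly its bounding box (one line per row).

Start:
X.
XX
.X
After rotation 1 (CW):
.XX
XX.
After rotation 2 (CW):
X.
XX
.X
After rotation 3 (CW):
.XX
XX.
After rotation 4 (CW):
X.
XX
.X
After rotation 5 (CCW):
.XX
XX.

Answer: .XX
XX.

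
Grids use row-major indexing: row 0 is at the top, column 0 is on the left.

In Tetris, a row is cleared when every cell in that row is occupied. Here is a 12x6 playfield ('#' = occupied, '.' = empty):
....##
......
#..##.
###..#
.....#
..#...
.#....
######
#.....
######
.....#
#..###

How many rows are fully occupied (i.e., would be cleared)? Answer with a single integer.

Check each row:
  row 0: 4 empty cells -> not full
  row 1: 6 empty cells -> not full
  row 2: 3 empty cells -> not full
  row 3: 2 empty cells -> not full
  row 4: 5 empty cells -> not full
  row 5: 5 empty cells -> not full
  row 6: 5 empty cells -> not full
  row 7: 0 empty cells -> FULL (clear)
  row 8: 5 empty cells -> not full
  row 9: 0 empty cells -> FULL (clear)
  row 10: 5 empty cells -> not full
  row 11: 2 empty cells -> not full
Total rows cleared: 2

Answer: 2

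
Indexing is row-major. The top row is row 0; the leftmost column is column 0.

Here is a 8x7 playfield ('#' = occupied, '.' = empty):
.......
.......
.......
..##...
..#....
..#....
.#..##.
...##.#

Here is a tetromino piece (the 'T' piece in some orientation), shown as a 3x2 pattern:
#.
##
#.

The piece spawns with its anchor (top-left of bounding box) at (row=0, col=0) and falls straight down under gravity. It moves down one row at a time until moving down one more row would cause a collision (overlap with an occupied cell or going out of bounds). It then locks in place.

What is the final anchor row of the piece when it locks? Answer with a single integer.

Answer: 4

Derivation:
Spawn at (row=0, col=0). Try each row:
  row 0: fits
  row 1: fits
  row 2: fits
  row 3: fits
  row 4: fits
  row 5: blocked -> lock at row 4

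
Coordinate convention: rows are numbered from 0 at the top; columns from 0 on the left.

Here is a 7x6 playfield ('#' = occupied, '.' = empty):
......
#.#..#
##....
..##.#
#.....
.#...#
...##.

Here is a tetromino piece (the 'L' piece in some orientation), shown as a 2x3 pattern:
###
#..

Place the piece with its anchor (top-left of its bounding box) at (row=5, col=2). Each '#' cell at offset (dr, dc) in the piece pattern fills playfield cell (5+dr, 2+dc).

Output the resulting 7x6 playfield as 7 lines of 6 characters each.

Fill (5+0,2+0) = (5,2)
Fill (5+0,2+1) = (5,3)
Fill (5+0,2+2) = (5,4)
Fill (5+1,2+0) = (6,2)

Answer: ......
#.#..#
##....
..##.#
#.....
.#####
..###.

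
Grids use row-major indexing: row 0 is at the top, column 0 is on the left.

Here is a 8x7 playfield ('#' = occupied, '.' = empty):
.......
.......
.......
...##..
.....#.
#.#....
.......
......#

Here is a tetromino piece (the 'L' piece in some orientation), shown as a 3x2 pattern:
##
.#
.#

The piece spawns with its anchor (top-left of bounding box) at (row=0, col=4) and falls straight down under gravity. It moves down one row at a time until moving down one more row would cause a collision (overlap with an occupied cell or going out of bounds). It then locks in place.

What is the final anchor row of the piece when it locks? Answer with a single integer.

Spawn at (row=0, col=4). Try each row:
  row 0: fits
  row 1: fits
  row 2: blocked -> lock at row 1

Answer: 1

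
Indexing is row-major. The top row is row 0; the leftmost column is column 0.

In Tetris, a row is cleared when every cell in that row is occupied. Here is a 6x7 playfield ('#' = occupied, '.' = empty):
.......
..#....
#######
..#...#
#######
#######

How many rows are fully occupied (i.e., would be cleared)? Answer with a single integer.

Check each row:
  row 0: 7 empty cells -> not full
  row 1: 6 empty cells -> not full
  row 2: 0 empty cells -> FULL (clear)
  row 3: 5 empty cells -> not full
  row 4: 0 empty cells -> FULL (clear)
  row 5: 0 empty cells -> FULL (clear)
Total rows cleared: 3

Answer: 3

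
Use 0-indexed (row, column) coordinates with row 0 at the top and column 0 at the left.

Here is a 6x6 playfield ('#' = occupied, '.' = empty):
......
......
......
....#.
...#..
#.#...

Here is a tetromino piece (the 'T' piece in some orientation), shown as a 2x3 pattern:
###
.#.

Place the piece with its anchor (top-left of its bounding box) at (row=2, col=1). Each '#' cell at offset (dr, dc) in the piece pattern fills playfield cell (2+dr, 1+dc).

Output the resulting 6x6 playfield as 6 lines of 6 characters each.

Fill (2+0,1+0) = (2,1)
Fill (2+0,1+1) = (2,2)
Fill (2+0,1+2) = (2,3)
Fill (2+1,1+1) = (3,2)

Answer: ......
......
.###..
..#.#.
...#..
#.#...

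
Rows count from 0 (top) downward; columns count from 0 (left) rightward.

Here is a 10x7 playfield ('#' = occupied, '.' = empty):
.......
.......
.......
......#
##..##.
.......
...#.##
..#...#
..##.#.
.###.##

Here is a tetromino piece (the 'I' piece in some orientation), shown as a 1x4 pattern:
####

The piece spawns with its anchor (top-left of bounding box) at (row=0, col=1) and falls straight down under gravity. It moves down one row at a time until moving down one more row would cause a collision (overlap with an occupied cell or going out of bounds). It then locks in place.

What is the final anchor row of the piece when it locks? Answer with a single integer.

Answer: 3

Derivation:
Spawn at (row=0, col=1). Try each row:
  row 0: fits
  row 1: fits
  row 2: fits
  row 3: fits
  row 4: blocked -> lock at row 3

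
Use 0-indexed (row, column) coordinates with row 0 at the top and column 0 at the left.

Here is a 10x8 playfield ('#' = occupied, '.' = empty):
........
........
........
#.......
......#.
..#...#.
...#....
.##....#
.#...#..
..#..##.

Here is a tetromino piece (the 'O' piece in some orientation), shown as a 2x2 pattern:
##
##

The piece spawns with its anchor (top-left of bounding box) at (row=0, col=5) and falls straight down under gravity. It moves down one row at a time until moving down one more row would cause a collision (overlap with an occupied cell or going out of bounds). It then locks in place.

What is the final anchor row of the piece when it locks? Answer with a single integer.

Spawn at (row=0, col=5). Try each row:
  row 0: fits
  row 1: fits
  row 2: fits
  row 3: blocked -> lock at row 2

Answer: 2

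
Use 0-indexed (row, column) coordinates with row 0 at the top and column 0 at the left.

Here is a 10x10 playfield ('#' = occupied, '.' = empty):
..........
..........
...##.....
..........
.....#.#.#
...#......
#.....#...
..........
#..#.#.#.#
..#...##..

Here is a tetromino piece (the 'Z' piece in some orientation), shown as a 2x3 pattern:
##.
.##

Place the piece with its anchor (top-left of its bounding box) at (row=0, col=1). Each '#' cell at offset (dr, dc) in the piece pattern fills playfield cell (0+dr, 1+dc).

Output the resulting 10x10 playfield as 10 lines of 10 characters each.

Fill (0+0,1+0) = (0,1)
Fill (0+0,1+1) = (0,2)
Fill (0+1,1+1) = (1,2)
Fill (0+1,1+2) = (1,3)

Answer: .##.......
..##......
...##.....
..........
.....#.#.#
...#......
#.....#...
..........
#..#.#.#.#
..#...##..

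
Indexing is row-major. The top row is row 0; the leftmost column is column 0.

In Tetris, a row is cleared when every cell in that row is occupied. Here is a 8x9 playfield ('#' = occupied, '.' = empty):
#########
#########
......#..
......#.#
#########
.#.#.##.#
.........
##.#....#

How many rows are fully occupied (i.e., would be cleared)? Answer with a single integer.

Answer: 3

Derivation:
Check each row:
  row 0: 0 empty cells -> FULL (clear)
  row 1: 0 empty cells -> FULL (clear)
  row 2: 8 empty cells -> not full
  row 3: 7 empty cells -> not full
  row 4: 0 empty cells -> FULL (clear)
  row 5: 4 empty cells -> not full
  row 6: 9 empty cells -> not full
  row 7: 5 empty cells -> not full
Total rows cleared: 3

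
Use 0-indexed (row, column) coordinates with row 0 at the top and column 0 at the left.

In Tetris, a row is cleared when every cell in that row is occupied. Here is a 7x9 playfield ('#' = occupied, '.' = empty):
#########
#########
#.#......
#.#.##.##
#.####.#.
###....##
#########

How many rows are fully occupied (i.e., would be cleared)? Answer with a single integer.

Answer: 3

Derivation:
Check each row:
  row 0: 0 empty cells -> FULL (clear)
  row 1: 0 empty cells -> FULL (clear)
  row 2: 7 empty cells -> not full
  row 3: 3 empty cells -> not full
  row 4: 3 empty cells -> not full
  row 5: 4 empty cells -> not full
  row 6: 0 empty cells -> FULL (clear)
Total rows cleared: 3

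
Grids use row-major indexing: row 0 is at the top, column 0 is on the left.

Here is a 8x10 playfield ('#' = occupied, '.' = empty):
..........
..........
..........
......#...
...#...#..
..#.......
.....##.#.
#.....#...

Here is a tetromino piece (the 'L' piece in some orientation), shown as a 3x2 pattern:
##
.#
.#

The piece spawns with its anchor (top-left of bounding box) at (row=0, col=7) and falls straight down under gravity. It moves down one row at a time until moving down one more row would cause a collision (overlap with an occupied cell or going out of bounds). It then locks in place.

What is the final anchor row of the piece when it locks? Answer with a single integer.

Spawn at (row=0, col=7). Try each row:
  row 0: fits
  row 1: fits
  row 2: fits
  row 3: fits
  row 4: blocked -> lock at row 3

Answer: 3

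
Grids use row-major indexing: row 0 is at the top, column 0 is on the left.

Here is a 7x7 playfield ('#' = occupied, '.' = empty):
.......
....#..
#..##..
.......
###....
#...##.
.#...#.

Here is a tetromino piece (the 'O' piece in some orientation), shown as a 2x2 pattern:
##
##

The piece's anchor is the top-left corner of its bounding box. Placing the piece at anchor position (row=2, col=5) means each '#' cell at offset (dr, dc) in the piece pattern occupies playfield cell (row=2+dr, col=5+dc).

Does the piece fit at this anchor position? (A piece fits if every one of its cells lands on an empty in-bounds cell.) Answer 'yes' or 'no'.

Check each piece cell at anchor (2, 5):
  offset (0,0) -> (2,5): empty -> OK
  offset (0,1) -> (2,6): empty -> OK
  offset (1,0) -> (3,5): empty -> OK
  offset (1,1) -> (3,6): empty -> OK
All cells valid: yes

Answer: yes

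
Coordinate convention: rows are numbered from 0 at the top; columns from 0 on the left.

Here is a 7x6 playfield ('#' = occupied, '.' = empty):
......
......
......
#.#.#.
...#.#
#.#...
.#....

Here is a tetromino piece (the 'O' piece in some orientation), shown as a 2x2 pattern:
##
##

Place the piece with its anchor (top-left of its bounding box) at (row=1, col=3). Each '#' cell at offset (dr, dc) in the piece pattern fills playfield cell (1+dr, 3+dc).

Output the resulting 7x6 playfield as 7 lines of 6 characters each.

Answer: ......
...##.
...##.
#.#.#.
...#.#
#.#...
.#....

Derivation:
Fill (1+0,3+0) = (1,3)
Fill (1+0,3+1) = (1,4)
Fill (1+1,3+0) = (2,3)
Fill (1+1,3+1) = (2,4)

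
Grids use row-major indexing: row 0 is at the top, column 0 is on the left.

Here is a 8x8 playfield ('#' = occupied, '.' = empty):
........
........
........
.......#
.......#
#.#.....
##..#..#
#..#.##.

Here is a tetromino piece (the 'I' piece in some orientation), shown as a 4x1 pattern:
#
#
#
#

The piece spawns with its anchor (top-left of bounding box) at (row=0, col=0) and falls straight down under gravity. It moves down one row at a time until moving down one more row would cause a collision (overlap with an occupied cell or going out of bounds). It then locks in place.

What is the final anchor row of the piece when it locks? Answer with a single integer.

Spawn at (row=0, col=0). Try each row:
  row 0: fits
  row 1: fits
  row 2: blocked -> lock at row 1

Answer: 1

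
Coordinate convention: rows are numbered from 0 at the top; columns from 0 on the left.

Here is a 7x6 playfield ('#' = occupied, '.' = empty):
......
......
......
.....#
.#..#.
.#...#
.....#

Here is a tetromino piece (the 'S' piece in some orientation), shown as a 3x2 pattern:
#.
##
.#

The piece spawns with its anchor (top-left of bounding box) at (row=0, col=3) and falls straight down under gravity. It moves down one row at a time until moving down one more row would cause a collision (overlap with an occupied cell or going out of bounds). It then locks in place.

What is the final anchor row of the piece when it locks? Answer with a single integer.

Answer: 1

Derivation:
Spawn at (row=0, col=3). Try each row:
  row 0: fits
  row 1: fits
  row 2: blocked -> lock at row 1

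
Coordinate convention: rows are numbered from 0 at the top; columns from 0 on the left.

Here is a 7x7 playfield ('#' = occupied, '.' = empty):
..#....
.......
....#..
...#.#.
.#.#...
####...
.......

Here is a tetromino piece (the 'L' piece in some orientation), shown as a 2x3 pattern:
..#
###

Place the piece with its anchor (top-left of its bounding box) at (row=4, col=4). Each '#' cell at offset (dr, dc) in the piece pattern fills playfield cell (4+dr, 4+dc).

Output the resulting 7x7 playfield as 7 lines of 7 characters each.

Fill (4+0,4+2) = (4,6)
Fill (4+1,4+0) = (5,4)
Fill (4+1,4+1) = (5,5)
Fill (4+1,4+2) = (5,6)

Answer: ..#....
.......
....#..
...#.#.
.#.#..#
#######
.......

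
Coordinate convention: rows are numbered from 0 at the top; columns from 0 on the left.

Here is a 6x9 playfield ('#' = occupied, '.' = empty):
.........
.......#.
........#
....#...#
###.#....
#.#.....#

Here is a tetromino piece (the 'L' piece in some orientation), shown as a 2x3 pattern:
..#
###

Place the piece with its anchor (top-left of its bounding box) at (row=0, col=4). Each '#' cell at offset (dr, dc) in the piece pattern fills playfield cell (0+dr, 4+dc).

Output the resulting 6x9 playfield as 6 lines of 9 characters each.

Fill (0+0,4+2) = (0,6)
Fill (0+1,4+0) = (1,4)
Fill (0+1,4+1) = (1,5)
Fill (0+1,4+2) = (1,6)

Answer: ......#..
....####.
........#
....#...#
###.#....
#.#.....#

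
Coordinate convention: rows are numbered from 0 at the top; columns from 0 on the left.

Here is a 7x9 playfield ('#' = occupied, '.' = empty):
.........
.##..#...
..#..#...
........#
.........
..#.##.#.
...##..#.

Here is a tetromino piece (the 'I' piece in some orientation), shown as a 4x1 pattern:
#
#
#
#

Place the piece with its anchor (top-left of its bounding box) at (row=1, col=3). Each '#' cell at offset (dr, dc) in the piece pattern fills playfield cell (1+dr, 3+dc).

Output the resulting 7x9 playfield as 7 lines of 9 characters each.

Fill (1+0,3+0) = (1,3)
Fill (1+1,3+0) = (2,3)
Fill (1+2,3+0) = (3,3)
Fill (1+3,3+0) = (4,3)

Answer: .........
.###.#...
..##.#...
...#....#
...#.....
..#.##.#.
...##..#.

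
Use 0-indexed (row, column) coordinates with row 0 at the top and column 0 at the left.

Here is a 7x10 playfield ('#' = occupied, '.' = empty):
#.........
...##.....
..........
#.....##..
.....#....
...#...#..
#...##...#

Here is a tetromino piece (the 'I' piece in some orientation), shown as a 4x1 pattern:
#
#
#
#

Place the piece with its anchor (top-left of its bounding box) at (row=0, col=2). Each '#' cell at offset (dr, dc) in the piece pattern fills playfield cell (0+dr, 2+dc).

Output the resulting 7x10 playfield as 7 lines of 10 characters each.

Answer: #.#.......
..###.....
..#.......
#.#...##..
.....#....
...#...#..
#...##...#

Derivation:
Fill (0+0,2+0) = (0,2)
Fill (0+1,2+0) = (1,2)
Fill (0+2,2+0) = (2,2)
Fill (0+3,2+0) = (3,2)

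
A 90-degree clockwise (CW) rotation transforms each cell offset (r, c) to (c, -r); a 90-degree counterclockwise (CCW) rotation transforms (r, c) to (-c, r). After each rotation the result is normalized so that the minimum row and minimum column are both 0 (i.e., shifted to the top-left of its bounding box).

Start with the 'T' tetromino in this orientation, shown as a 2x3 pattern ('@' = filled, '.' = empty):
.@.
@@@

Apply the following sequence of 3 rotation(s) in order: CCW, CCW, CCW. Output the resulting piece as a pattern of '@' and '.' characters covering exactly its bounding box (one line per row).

Start:
.@.
@@@
After rotation 1 (CCW):
.@
@@
.@
After rotation 2 (CCW):
@@@
.@.
After rotation 3 (CCW):
@.
@@
@.

Answer: @.
@@
@.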